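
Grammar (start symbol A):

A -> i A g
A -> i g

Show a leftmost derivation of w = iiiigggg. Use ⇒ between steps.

A ⇒ iAg ⇒ iiAgg ⇒ iiiAggg ⇒ iiiigggg

A ⇒ iAg   [A -> i A g]
iAg ⇒ iiAgg   [A -> i A g]
iiAgg ⇒ iiiAggg   [A -> i A g]
iiiAggg ⇒ iiiigggg   [A -> i g]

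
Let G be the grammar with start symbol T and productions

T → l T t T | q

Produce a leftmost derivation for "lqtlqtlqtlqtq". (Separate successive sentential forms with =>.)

T => lTtT   [T → l T t T]
lTtT => lqtT   [T → q]
lqtT => lqtlTtT   [T → l T t T]
lqtlTtT => lqtlqtT   [T → q]
lqtlqtT => lqtlqtlTtT   [T → l T t T]
lqtlqtlTtT => lqtlqtlqtT   [T → q]
lqtlqtlqtT => lqtlqtlqtlTtT   [T → l T t T]
lqtlqtlqtlTtT => lqtlqtlqtlqtT   [T → q]
lqtlqtlqtlqtT => lqtlqtlqtlqtq   [T → q]

T => lTtT => lqtT => lqtlTtT => lqtlqtT => lqtlqtlTtT => lqtlqtlqtT => lqtlqtlqtlTtT => lqtlqtlqtlqtT => lqtlqtlqtlqtq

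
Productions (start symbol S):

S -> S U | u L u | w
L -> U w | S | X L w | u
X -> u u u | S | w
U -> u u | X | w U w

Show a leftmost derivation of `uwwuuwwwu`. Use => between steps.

S=>uLu=>uXLwu=>uwLwu=>uwUwwu=>uwwUwwwu=>uwwuuwwwu

S => uLu   [S -> u L u]
uLu => uXLwu   [L -> X L w]
uXLwu => uwLwu   [X -> w]
uwLwu => uwUwwu   [L -> U w]
uwUwwu => uwwUwwwu   [U -> w U w]
uwwUwwwu => uwwuuwwwu   [U -> u u]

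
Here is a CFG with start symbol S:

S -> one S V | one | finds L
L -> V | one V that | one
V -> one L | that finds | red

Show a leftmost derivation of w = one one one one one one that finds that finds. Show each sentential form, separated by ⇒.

S ⇒ one S V   [S -> one S V]
one S V ⇒ one one S V V   [S -> one S V]
one one S V V ⇒ one one one S V V V   [S -> one S V]
one one one S V V V ⇒ one one one one V V V   [S -> one]
one one one one V V V ⇒ one one one one one L V V   [V -> one L]
one one one one one L V V ⇒ one one one one one one V V   [L -> one]
one one one one one one V V ⇒ one one one one one one that finds V   [V -> that finds]
one one one one one one that finds V ⇒ one one one one one one that finds that finds   [V -> that finds]

S ⇒ one S V ⇒ one one S V V ⇒ one one one S V V V ⇒ one one one one V V V ⇒ one one one one one L V V ⇒ one one one one one one V V ⇒ one one one one one one that finds V ⇒ one one one one one one that finds that finds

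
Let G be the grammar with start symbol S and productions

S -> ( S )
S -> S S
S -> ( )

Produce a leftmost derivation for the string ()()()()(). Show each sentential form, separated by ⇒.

S ⇒ SS ⇒ ()S ⇒ ()SS ⇒ ()SSS ⇒ ()SSSS ⇒ ()()SSS ⇒ ()()()SS ⇒ ()()()()S ⇒ ()()()()()

S ⇒ SS   [S -> S S]
SS ⇒ ()S   [S -> ( )]
()S ⇒ ()SS   [S -> S S]
()SS ⇒ ()SSS   [S -> S S]
()SSS ⇒ ()SSSS   [S -> S S]
()SSSS ⇒ ()()SSS   [S -> ( )]
()()SSS ⇒ ()()()SS   [S -> ( )]
()()()SS ⇒ ()()()()S   [S -> ( )]
()()()()S ⇒ ()()()()()   [S -> ( )]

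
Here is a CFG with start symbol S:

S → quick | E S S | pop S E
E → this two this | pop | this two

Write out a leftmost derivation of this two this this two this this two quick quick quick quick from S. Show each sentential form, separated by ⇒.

S ⇒ E S S ⇒ this two this S S ⇒ this two this E S S S ⇒ this two this this two this S S S ⇒ this two this this two this E S S S S ⇒ this two this this two this this two S S S S ⇒ this two this this two this this two quick S S S ⇒ this two this this two this this two quick quick S S ⇒ this two this this two this this two quick quick quick S ⇒ this two this this two this this two quick quick quick quick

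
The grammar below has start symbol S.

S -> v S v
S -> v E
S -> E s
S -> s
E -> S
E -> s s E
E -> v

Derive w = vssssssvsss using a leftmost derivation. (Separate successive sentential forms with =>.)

S => vE => vssE => vssssE => vssssssE => vssssssS => vssssssvE => vssssssvssE => vssssssvssS => vssssssvsss

S => vE   [S -> v E]
vE => vssE   [E -> s s E]
vssE => vssssE   [E -> s s E]
vssssE => vssssssE   [E -> s s E]
vssssssE => vssssssS   [E -> S]
vssssssS => vssssssvE   [S -> v E]
vssssssvE => vssssssvssE   [E -> s s E]
vssssssvssE => vssssssvssS   [E -> S]
vssssssvssS => vssssssvsss   [S -> s]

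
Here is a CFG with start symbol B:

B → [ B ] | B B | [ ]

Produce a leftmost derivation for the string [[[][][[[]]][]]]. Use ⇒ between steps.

B ⇒ [B]   [B → [ B ]]
[B] ⇒ [[B]]   [B → [ B ]]
[[B]] ⇒ [[BB]]   [B → B B]
[[BB]] ⇒ [[[]B]]   [B → [ ]]
[[[]B]] ⇒ [[[]BB]]   [B → B B]
[[[]BB]] ⇒ [[[][]B]]   [B → [ ]]
[[[][]B]] ⇒ [[[][]BB]]   [B → B B]
[[[][]BB]] ⇒ [[[][][B]B]]   [B → [ B ]]
[[[][][B]B]] ⇒ [[[][][[B]]B]]   [B → [ B ]]
[[[][][[B]]B]] ⇒ [[[][][[[]]]B]]   [B → [ ]]
[[[][][[[]]]B]] ⇒ [[[][][[[]]][]]]   [B → [ ]]

B⇒[B]⇒[[B]]⇒[[BB]]⇒[[[]B]]⇒[[[]BB]]⇒[[[][]B]]⇒[[[][]BB]]⇒[[[][][B]B]]⇒[[[][][[B]]B]]⇒[[[][][[[]]]B]]⇒[[[][][[[]]][]]]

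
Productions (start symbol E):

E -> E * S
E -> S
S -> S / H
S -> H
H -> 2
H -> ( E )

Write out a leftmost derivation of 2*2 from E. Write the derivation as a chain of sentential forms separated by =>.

E=>E*S=>S*S=>H*S=>2*S=>2*H=>2*2

E => E*S   [E -> E * S]
E*S => S*S   [E -> S]
S*S => H*S   [S -> H]
H*S => 2*S   [H -> 2]
2*S => 2*H   [S -> H]
2*H => 2*2   [H -> 2]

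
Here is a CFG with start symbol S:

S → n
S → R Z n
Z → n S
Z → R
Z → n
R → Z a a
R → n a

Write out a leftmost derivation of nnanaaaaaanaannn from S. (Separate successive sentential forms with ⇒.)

S ⇒ RZn   [S → R Z n]
RZn ⇒ ZaaZn   [R → Z a a]
ZaaZn ⇒ nSaaZn   [Z → n S]
nSaaZn ⇒ nRZnaaZn   [S → R Z n]
nRZnaaZn ⇒ nnaZnaaZn   [R → n a]
nnaZnaaZn ⇒ nnaRnaaZn   [Z → R]
nnaRnaaZn ⇒ nnaZaanaaZn   [R → Z a a]
nnaZaanaaZn ⇒ nnaRaanaaZn   [Z → R]
nnaRaanaaZn ⇒ nnaZaaaanaaZn   [R → Z a a]
nnaZaaaanaaZn ⇒ nnaRaaaanaaZn   [Z → R]
nnaRaaaanaaZn ⇒ nnaZaaaaaanaaZn   [R → Z a a]
nnaZaaaaaanaaZn ⇒ nnanaaaaaanaaZn   [Z → n]
nnanaaaaaanaaZn ⇒ nnanaaaaaanaanSn   [Z → n S]
nnanaaaaaanaanSn ⇒ nnanaaaaaanaannn   [S → n]

S ⇒ RZn ⇒ ZaaZn ⇒ nSaaZn ⇒ nRZnaaZn ⇒ nnaZnaaZn ⇒ nnaRnaaZn ⇒ nnaZaanaaZn ⇒ nnaRaanaaZn ⇒ nnaZaaaanaaZn ⇒ nnaRaaaanaaZn ⇒ nnaZaaaaaanaaZn ⇒ nnanaaaaaanaaZn ⇒ nnanaaaaaanaanSn ⇒ nnanaaaaaanaannn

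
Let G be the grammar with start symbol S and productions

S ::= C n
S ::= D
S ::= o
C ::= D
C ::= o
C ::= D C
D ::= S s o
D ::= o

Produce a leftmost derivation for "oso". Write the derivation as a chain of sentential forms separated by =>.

S => D => Sso => Dso => oso

S => D   [S ::= D]
D => Sso   [D ::= S s o]
Sso => Dso   [S ::= D]
Dso => oso   [D ::= o]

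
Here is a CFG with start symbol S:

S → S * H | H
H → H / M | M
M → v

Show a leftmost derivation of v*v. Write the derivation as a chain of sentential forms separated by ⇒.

S ⇒ S*H   [S → S * H]
S*H ⇒ H*H   [S → H]
H*H ⇒ M*H   [H → M]
M*H ⇒ v*H   [M → v]
v*H ⇒ v*M   [H → M]
v*M ⇒ v*v   [M → v]

S⇒S*H⇒H*H⇒M*H⇒v*H⇒v*M⇒v*v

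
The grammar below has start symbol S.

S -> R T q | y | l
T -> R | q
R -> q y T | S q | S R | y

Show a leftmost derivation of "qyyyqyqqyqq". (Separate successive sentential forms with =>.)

S => RTq => SRTq => RTqRTq => qyTTqRTq => qyRTqRTq => qySRTqRTq => qyRTqRTqRTq => qyyTqRTqRTq => qyyRqRTqRTq => qyyyqRTqRTq => qyyyqyTqRTq => qyyyqyqqRTq => qyyyqyqqyTq => qyyyqyqqyqq

S => RTq   [S -> R T q]
RTq => SRTq   [R -> S R]
SRTq => RTqRTq   [S -> R T q]
RTqRTq => qyTTqRTq   [R -> q y T]
qyTTqRTq => qyRTqRTq   [T -> R]
qyRTqRTq => qySRTqRTq   [R -> S R]
qySRTqRTq => qyRTqRTqRTq   [S -> R T q]
qyRTqRTqRTq => qyyTqRTqRTq   [R -> y]
qyyTqRTqRTq => qyyRqRTqRTq   [T -> R]
qyyRqRTqRTq => qyyyqRTqRTq   [R -> y]
qyyyqRTqRTq => qyyyqyTqRTq   [R -> y]
qyyyqyTqRTq => qyyyqyqqRTq   [T -> q]
qyyyqyqqRTq => qyyyqyqqyTq   [R -> y]
qyyyqyqqyTq => qyyyqyqqyqq   [T -> q]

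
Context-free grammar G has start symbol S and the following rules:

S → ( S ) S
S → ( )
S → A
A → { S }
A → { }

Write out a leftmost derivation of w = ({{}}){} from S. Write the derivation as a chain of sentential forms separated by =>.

S=>(S)S=>(A)S=>({S})S=>({A})S=>({{}})S=>({{}})A=>({{}}){}

S => (S)S   [S → ( S ) S]
(S)S => (A)S   [S → A]
(A)S => ({S})S   [A → { S }]
({S})S => ({A})S   [S → A]
({A})S => ({{}})S   [A → { }]
({{}})S => ({{}})A   [S → A]
({{}})A => ({{}}){}   [A → { }]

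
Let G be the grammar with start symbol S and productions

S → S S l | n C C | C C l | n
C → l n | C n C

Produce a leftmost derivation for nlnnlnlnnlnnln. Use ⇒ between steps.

S ⇒ nCC   [S → n C C]
nCC ⇒ nCnCC   [C → C n C]
nCnCC ⇒ nlnnCC   [C → l n]
nlnnCC ⇒ nlnnlnC   [C → l n]
nlnnlnC ⇒ nlnnlnCnC   [C → C n C]
nlnnlnCnC ⇒ nlnnlnCnCnC   [C → C n C]
nlnnlnCnCnC ⇒ nlnnlnlnnCnC   [C → l n]
nlnnlnlnnCnC ⇒ nlnnlnlnnlnnC   [C → l n]
nlnnlnlnnlnnC ⇒ nlnnlnlnnlnnln   [C → l n]

S⇒nCC⇒nCnCC⇒nlnnCC⇒nlnnlnC⇒nlnnlnCnC⇒nlnnlnCnCnC⇒nlnnlnlnnCnC⇒nlnnlnlnnlnnC⇒nlnnlnlnnlnnln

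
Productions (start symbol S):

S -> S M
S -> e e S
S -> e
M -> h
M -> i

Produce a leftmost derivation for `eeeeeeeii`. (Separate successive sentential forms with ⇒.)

S ⇒ eeS ⇒ eeSM ⇒ eeeeSM ⇒ eeeeeeSM ⇒ eeeeeeSMM ⇒ eeeeeeeMM ⇒ eeeeeeeiM ⇒ eeeeeeeii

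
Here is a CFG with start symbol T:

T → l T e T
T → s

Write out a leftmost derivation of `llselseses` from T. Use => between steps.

T=>lTeT=>llTeTeT=>llseTeT=>llselTeTeT=>llselseTeT=>llselseseT=>llselseses

T => lTeT   [T → l T e T]
lTeT => llTeTeT   [T → l T e T]
llTeTeT => llseTeT   [T → s]
llseTeT => llselTeTeT   [T → l T e T]
llselTeTeT => llselseTeT   [T → s]
llselseTeT => llselseseT   [T → s]
llselseseT => llselseses   [T → s]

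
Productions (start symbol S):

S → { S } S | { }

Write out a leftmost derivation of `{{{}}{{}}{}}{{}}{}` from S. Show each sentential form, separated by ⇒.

S ⇒ {S}S ⇒ {{S}S}S ⇒ {{{}}S}S ⇒ {{{}}{S}S}S ⇒ {{{}}{{}}S}S ⇒ {{{}}{{}}{}}S ⇒ {{{}}{{}}{}}{S}S ⇒ {{{}}{{}}{}}{{}}S ⇒ {{{}}{{}}{}}{{}}{}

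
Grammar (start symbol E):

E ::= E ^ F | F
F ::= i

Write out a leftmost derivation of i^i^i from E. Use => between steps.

E => E^F => E^F^F => F^F^F => i^F^F => i^i^F => i^i^i

E => E^F   [E ::= E ^ F]
E^F => E^F^F   [E ::= E ^ F]
E^F^F => F^F^F   [E ::= F]
F^F^F => i^F^F   [F ::= i]
i^F^F => i^i^F   [F ::= i]
i^i^F => i^i^i   [F ::= i]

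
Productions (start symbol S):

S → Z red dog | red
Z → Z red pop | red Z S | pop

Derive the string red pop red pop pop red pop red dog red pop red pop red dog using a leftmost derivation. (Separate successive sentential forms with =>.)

S => Z red dog   [S → Z red dog]
Z red dog => Z red pop red dog   [Z → Z red pop]
Z red pop red dog => Z red pop red pop red dog   [Z → Z red pop]
Z red pop red pop red dog => red Z S red pop red pop red dog   [Z → red Z S]
red Z S red pop red pop red dog => red Z red pop S red pop red pop red dog   [Z → Z red pop]
red Z red pop S red pop red pop red dog => red pop red pop S red pop red pop red dog   [Z → pop]
red pop red pop S red pop red pop red dog => red pop red pop Z red dog red pop red pop red dog   [S → Z red dog]
red pop red pop Z red dog red pop red pop red dog => red pop red pop Z red pop red dog red pop red pop red dog   [Z → Z red pop]
red pop red pop Z red pop red dog red pop red pop red dog => red pop red pop pop red pop red dog red pop red pop red dog   [Z → pop]

S => Z red dog => Z red pop red dog => Z red pop red pop red dog => red Z S red pop red pop red dog => red Z red pop S red pop red pop red dog => red pop red pop S red pop red pop red dog => red pop red pop Z red dog red pop red pop red dog => red pop red pop Z red pop red dog red pop red pop red dog => red pop red pop pop red pop red dog red pop red pop red dog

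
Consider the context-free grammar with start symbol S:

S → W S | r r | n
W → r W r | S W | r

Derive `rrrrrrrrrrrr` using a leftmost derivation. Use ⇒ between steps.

S⇒WS⇒rWrS⇒rrrS⇒rrrWS⇒rrrrWrS⇒rrrrrWrrS⇒rrrrrSWrrS⇒rrrrrrrWrrS⇒rrrrrrrrrrS⇒rrrrrrrrrrrr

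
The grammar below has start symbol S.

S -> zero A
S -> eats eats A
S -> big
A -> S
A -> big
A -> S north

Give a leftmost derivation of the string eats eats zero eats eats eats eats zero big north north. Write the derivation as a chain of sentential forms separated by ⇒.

S ⇒ eats eats A   [S -> eats eats A]
eats eats A ⇒ eats eats S north   [A -> S north]
eats eats S north ⇒ eats eats zero A north   [S -> zero A]
eats eats zero A north ⇒ eats eats zero S north   [A -> S]
eats eats zero S north ⇒ eats eats zero eats eats A north   [S -> eats eats A]
eats eats zero eats eats A north ⇒ eats eats zero eats eats S north   [A -> S]
eats eats zero eats eats S north ⇒ eats eats zero eats eats eats eats A north   [S -> eats eats A]
eats eats zero eats eats eats eats A north ⇒ eats eats zero eats eats eats eats S north north   [A -> S north]
eats eats zero eats eats eats eats S north north ⇒ eats eats zero eats eats eats eats zero A north north   [S -> zero A]
eats eats zero eats eats eats eats zero A north north ⇒ eats eats zero eats eats eats eats zero S north north   [A -> S]
eats eats zero eats eats eats eats zero S north north ⇒ eats eats zero eats eats eats eats zero big north north   [S -> big]

S ⇒ eats eats A ⇒ eats eats S north ⇒ eats eats zero A north ⇒ eats eats zero S north ⇒ eats eats zero eats eats A north ⇒ eats eats zero eats eats S north ⇒ eats eats zero eats eats eats eats A north ⇒ eats eats zero eats eats eats eats S north north ⇒ eats eats zero eats eats eats eats zero A north north ⇒ eats eats zero eats eats eats eats zero S north north ⇒ eats eats zero eats eats eats eats zero big north north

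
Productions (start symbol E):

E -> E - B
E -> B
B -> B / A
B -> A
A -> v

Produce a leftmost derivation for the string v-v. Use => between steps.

E => E-B => B-B => A-B => v-B => v-A => v-v

E => E-B   [E -> E - B]
E-B => B-B   [E -> B]
B-B => A-B   [B -> A]
A-B => v-B   [A -> v]
v-B => v-A   [B -> A]
v-A => v-v   [A -> v]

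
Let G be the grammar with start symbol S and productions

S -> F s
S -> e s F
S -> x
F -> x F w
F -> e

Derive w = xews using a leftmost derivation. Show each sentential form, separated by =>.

S => Fs   [S -> F s]
Fs => xFws   [F -> x F w]
xFws => xews   [F -> e]

S => Fs => xFws => xews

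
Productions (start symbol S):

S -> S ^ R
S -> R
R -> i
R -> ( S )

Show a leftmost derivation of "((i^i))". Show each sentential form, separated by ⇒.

S ⇒ R ⇒ (S) ⇒ (R) ⇒ ((S)) ⇒ ((S^R)) ⇒ ((R^R)) ⇒ ((i^R)) ⇒ ((i^i))

S ⇒ R   [S -> R]
R ⇒ (S)   [R -> ( S )]
(S) ⇒ (R)   [S -> R]
(R) ⇒ ((S))   [R -> ( S )]
((S)) ⇒ ((S^R))   [S -> S ^ R]
((S^R)) ⇒ ((R^R))   [S -> R]
((R^R)) ⇒ ((i^R))   [R -> i]
((i^R)) ⇒ ((i^i))   [R -> i]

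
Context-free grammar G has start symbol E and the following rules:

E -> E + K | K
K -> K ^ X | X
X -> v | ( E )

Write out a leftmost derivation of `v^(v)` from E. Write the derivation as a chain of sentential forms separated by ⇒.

E⇒K⇒K^X⇒X^X⇒v^X⇒v^(E)⇒v^(K)⇒v^(X)⇒v^(v)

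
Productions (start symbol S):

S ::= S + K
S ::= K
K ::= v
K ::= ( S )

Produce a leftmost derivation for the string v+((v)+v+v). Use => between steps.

S=>S+K=>K+K=>v+K=>v+(S)=>v+(S+K)=>v+(S+K+K)=>v+(K+K+K)=>v+((S)+K+K)=>v+((K)+K+K)=>v+((v)+K+K)=>v+((v)+v+K)=>v+((v)+v+v)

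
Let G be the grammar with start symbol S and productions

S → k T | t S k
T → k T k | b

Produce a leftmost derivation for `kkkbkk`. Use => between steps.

S=>kT=>kkTk=>kkkTkk=>kkkbkk

S => kT   [S → k T]
kT => kkTk   [T → k T k]
kkTk => kkkTkk   [T → k T k]
kkkTkk => kkkbkk   [T → b]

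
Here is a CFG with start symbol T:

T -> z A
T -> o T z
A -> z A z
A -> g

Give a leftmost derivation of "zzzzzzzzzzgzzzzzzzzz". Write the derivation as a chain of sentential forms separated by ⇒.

T ⇒ zA   [T -> z A]
zA ⇒ zzAz   [A -> z A z]
zzAz ⇒ zzzAzz   [A -> z A z]
zzzAzz ⇒ zzzzAzzz   [A -> z A z]
zzzzAzzz ⇒ zzzzzAzzzz   [A -> z A z]
zzzzzAzzzz ⇒ zzzzzzAzzzzz   [A -> z A z]
zzzzzzAzzzzz ⇒ zzzzzzzAzzzzzz   [A -> z A z]
zzzzzzzAzzzzzz ⇒ zzzzzzzzAzzzzzzz   [A -> z A z]
zzzzzzzzAzzzzzzz ⇒ zzzzzzzzzAzzzzzzzz   [A -> z A z]
zzzzzzzzzAzzzzzzzz ⇒ zzzzzzzzzzAzzzzzzzzz   [A -> z A z]
zzzzzzzzzzAzzzzzzzzz ⇒ zzzzzzzzzzgzzzzzzzzz   [A -> g]

T⇒zA⇒zzAz⇒zzzAzz⇒zzzzAzzz⇒zzzzzAzzzz⇒zzzzzzAzzzzz⇒zzzzzzzAzzzzzz⇒zzzzzzzzAzzzzzzz⇒zzzzzzzzzAzzzzzzzz⇒zzzzzzzzzzAzzzzzzzzz⇒zzzzzzzzzzgzzzzzzzzz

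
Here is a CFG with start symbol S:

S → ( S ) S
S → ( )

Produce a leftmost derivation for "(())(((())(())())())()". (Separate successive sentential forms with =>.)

S => (S)S => (())S => (())(S)S => (())((S)S)S => (())(((S)S)S)S => (())(((())S)S)S => (())(((())(S)S)S)S => (())(((())(())S)S)S => (())(((())(())())S)S => (())(((())(())())())S => (())(((())(())())())()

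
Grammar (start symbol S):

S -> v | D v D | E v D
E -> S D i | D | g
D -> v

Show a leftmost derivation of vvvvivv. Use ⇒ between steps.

S ⇒ EvD   [S -> E v D]
EvD ⇒ SDivD   [E -> S D i]
SDivD ⇒ EvDDivD   [S -> E v D]
EvDDivD ⇒ DvDDivD   [E -> D]
DvDDivD ⇒ vvDDivD   [D -> v]
vvDDivD ⇒ vvvDivD   [D -> v]
vvvDivD ⇒ vvvvivD   [D -> v]
vvvvivD ⇒ vvvvivv   [D -> v]

S ⇒ EvD ⇒ SDivD ⇒ EvDDivD ⇒ DvDDivD ⇒ vvDDivD ⇒ vvvDivD ⇒ vvvvivD ⇒ vvvvivv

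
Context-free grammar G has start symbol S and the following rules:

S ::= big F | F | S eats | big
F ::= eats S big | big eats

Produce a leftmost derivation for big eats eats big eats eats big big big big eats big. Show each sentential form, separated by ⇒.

S ⇒ big F ⇒ big eats S big ⇒ big eats S eats big ⇒ big eats F eats big ⇒ big eats eats S big eats big ⇒ big eats eats big F big eats big ⇒ big eats eats big eats S big big eats big ⇒ big eats eats big eats F big big eats big ⇒ big eats eats big eats eats S big big big eats big ⇒ big eats eats big eats eats big big big big eats big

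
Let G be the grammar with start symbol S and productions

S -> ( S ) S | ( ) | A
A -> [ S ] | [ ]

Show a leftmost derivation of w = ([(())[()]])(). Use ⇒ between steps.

S ⇒ (S)S   [S -> ( S ) S]
(S)S ⇒ (A)S   [S -> A]
(A)S ⇒ ([S])S   [A -> [ S ]]
([S])S ⇒ ([(S)S])S   [S -> ( S ) S]
([(S)S])S ⇒ ([(())S])S   [S -> ( )]
([(())S])S ⇒ ([(())A])S   [S -> A]
([(())A])S ⇒ ([(())[S]])S   [A -> [ S ]]
([(())[S]])S ⇒ ([(())[()]])S   [S -> ( )]
([(())[()]])S ⇒ ([(())[()]])()   [S -> ( )]

S⇒(S)S⇒(A)S⇒([S])S⇒([(S)S])S⇒([(())S])S⇒([(())A])S⇒([(())[S]])S⇒([(())[()]])S⇒([(())[()]])()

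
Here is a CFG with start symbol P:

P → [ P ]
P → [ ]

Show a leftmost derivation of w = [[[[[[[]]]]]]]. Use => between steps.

P=>[P]=>[[P]]=>[[[P]]]=>[[[[P]]]]=>[[[[[P]]]]]=>[[[[[[P]]]]]]=>[[[[[[[]]]]]]]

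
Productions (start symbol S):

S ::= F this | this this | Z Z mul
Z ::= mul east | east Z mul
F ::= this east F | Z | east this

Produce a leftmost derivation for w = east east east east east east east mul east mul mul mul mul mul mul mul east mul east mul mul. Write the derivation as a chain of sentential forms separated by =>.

S => Z Z mul   [S ::= Z Z mul]
Z Z mul => east Z mul Z mul   [Z ::= east Z mul]
east Z mul Z mul => east east Z mul mul Z mul   [Z ::= east Z mul]
east east Z mul mul Z mul => east east east Z mul mul mul Z mul   [Z ::= east Z mul]
east east east Z mul mul mul Z mul => east east east east Z mul mul mul mul Z mul   [Z ::= east Z mul]
east east east east Z mul mul mul mul Z mul => east east east east east Z mul mul mul mul mul Z mul   [Z ::= east Z mul]
east east east east east Z mul mul mul mul mul Z mul => east east east east east east Z mul mul mul mul mul mul Z mul   [Z ::= east Z mul]
east east east east east east Z mul mul mul mul mul mul Z mul => east east east east east east east Z mul mul mul mul mul mul mul Z mul   [Z ::= east Z mul]
east east east east east east east Z mul mul mul mul mul mul mul Z mul => east east east east east east east mul east mul mul mul mul mul mul mul Z mul   [Z ::= mul east]
east east east east east east east mul east mul mul mul mul mul mul mul Z mul => east east east east east east east mul east mul mul mul mul mul mul mul east Z mul mul   [Z ::= east Z mul]
east east east east east east east mul east mul mul mul mul mul mul mul east Z mul mul => east east east east east east east mul east mul mul mul mul mul mul mul east mul east mul mul   [Z ::= mul east]

S => Z Z mul => east Z mul Z mul => east east Z mul mul Z mul => east east east Z mul mul mul Z mul => east east east east Z mul mul mul mul Z mul => east east east east east Z mul mul mul mul mul Z mul => east east east east east east Z mul mul mul mul mul mul Z mul => east east east east east east east Z mul mul mul mul mul mul mul Z mul => east east east east east east east mul east mul mul mul mul mul mul mul Z mul => east east east east east east east mul east mul mul mul mul mul mul mul east Z mul mul => east east east east east east east mul east mul mul mul mul mul mul mul east mul east mul mul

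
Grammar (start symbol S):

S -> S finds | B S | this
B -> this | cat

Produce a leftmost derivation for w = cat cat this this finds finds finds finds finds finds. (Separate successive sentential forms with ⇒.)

S ⇒ B S ⇒ cat S ⇒ cat S finds ⇒ cat S finds finds ⇒ cat S finds finds finds ⇒ cat S finds finds finds finds ⇒ cat B S finds finds finds finds ⇒ cat cat S finds finds finds finds ⇒ cat cat B S finds finds finds finds ⇒ cat cat this S finds finds finds finds ⇒ cat cat this S finds finds finds finds finds ⇒ cat cat this S finds finds finds finds finds finds ⇒ cat cat this this finds finds finds finds finds finds

S ⇒ B S   [S -> B S]
B S ⇒ cat S   [B -> cat]
cat S ⇒ cat S finds   [S -> S finds]
cat S finds ⇒ cat S finds finds   [S -> S finds]
cat S finds finds ⇒ cat S finds finds finds   [S -> S finds]
cat S finds finds finds ⇒ cat S finds finds finds finds   [S -> S finds]
cat S finds finds finds finds ⇒ cat B S finds finds finds finds   [S -> B S]
cat B S finds finds finds finds ⇒ cat cat S finds finds finds finds   [B -> cat]
cat cat S finds finds finds finds ⇒ cat cat B S finds finds finds finds   [S -> B S]
cat cat B S finds finds finds finds ⇒ cat cat this S finds finds finds finds   [B -> this]
cat cat this S finds finds finds finds ⇒ cat cat this S finds finds finds finds finds   [S -> S finds]
cat cat this S finds finds finds finds finds ⇒ cat cat this S finds finds finds finds finds finds   [S -> S finds]
cat cat this S finds finds finds finds finds finds ⇒ cat cat this this finds finds finds finds finds finds   [S -> this]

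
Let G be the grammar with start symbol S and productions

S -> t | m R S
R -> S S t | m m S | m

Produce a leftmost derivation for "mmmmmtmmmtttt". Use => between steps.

S => mRS => mSStS => mmRSStS => mmmSStS => mmmmRSStS => mmmmmSStS => mmmmmtStS => mmmmmtmRStS => mmmmmtmmmSStS => mmmmmtmmmtStS => mmmmmtmmmtttS => mmmmmtmmmtttt

S => mRS   [S -> m R S]
mRS => mSStS   [R -> S S t]
mSStS => mmRSStS   [S -> m R S]
mmRSStS => mmmSStS   [R -> m]
mmmSStS => mmmmRSStS   [S -> m R S]
mmmmRSStS => mmmmmSStS   [R -> m]
mmmmmSStS => mmmmmtStS   [S -> t]
mmmmmtStS => mmmmmtmRStS   [S -> m R S]
mmmmmtmRStS => mmmmmtmmmSStS   [R -> m m S]
mmmmmtmmmSStS => mmmmmtmmmtStS   [S -> t]
mmmmmtmmmtStS => mmmmmtmmmtttS   [S -> t]
mmmmmtmmmtttS => mmmmmtmmmtttt   [S -> t]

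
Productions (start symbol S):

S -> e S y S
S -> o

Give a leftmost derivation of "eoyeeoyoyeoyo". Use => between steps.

S => eSyS   [S -> e S y S]
eSyS => eoyS   [S -> o]
eoyS => eoyeSyS   [S -> e S y S]
eoyeSyS => eoyeeSySyS   [S -> e S y S]
eoyeeSySyS => eoyeeoySyS   [S -> o]
eoyeeoySyS => eoyeeoyoyS   [S -> o]
eoyeeoyoyS => eoyeeoyoyeSyS   [S -> e S y S]
eoyeeoyoyeSyS => eoyeeoyoyeoyS   [S -> o]
eoyeeoyoyeoyS => eoyeeoyoyeoyo   [S -> o]

S => eSyS => eoyS => eoyeSyS => eoyeeSySyS => eoyeeoySyS => eoyeeoyoyS => eoyeeoyoyeSyS => eoyeeoyoyeoyS => eoyeeoyoyeoyo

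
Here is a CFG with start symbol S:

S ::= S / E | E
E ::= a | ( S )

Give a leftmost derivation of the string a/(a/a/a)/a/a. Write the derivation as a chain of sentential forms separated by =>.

S=>S/E=>S/E/E=>S/E/E/E=>E/E/E/E=>a/E/E/E=>a/(S)/E/E=>a/(S/E)/E/E=>a/(S/E/E)/E/E=>a/(E/E/E)/E/E=>a/(a/E/E)/E/E=>a/(a/a/E)/E/E=>a/(a/a/a)/E/E=>a/(a/a/a)/a/E=>a/(a/a/a)/a/a

S => S/E   [S ::= S / E]
S/E => S/E/E   [S ::= S / E]
S/E/E => S/E/E/E   [S ::= S / E]
S/E/E/E => E/E/E/E   [S ::= E]
E/E/E/E => a/E/E/E   [E ::= a]
a/E/E/E => a/(S)/E/E   [E ::= ( S )]
a/(S)/E/E => a/(S/E)/E/E   [S ::= S / E]
a/(S/E)/E/E => a/(S/E/E)/E/E   [S ::= S / E]
a/(S/E/E)/E/E => a/(E/E/E)/E/E   [S ::= E]
a/(E/E/E)/E/E => a/(a/E/E)/E/E   [E ::= a]
a/(a/E/E)/E/E => a/(a/a/E)/E/E   [E ::= a]
a/(a/a/E)/E/E => a/(a/a/a)/E/E   [E ::= a]
a/(a/a/a)/E/E => a/(a/a/a)/a/E   [E ::= a]
a/(a/a/a)/a/E => a/(a/a/a)/a/a   [E ::= a]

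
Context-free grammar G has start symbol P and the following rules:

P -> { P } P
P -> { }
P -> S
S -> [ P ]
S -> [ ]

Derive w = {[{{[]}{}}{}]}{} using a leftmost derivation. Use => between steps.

P => {P}P   [P -> { P } P]
{P}P => {S}P   [P -> S]
{S}P => {[P]}P   [S -> [ P ]]
{[P]}P => {[{P}P]}P   [P -> { P } P]
{[{P}P]}P => {[{{P}P}P]}P   [P -> { P } P]
{[{{P}P}P]}P => {[{{S}P}P]}P   [P -> S]
{[{{S}P}P]}P => {[{{[]}P}P]}P   [S -> [ ]]
{[{{[]}P}P]}P => {[{{[]}{}}P]}P   [P -> { }]
{[{{[]}{}}P]}P => {[{{[]}{}}{}]}P   [P -> { }]
{[{{[]}{}}{}]}P => {[{{[]}{}}{}]}{}   [P -> { }]

P => {P}P => {S}P => {[P]}P => {[{P}P]}P => {[{{P}P}P]}P => {[{{S}P}P]}P => {[{{[]}P}P]}P => {[{{[]}{}}P]}P => {[{{[]}{}}{}]}P => {[{{[]}{}}{}]}{}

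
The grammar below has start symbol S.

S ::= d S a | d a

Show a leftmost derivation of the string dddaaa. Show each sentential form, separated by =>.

S => dSa => ddSaa => dddaaa

S => dSa   [S ::= d S a]
dSa => ddSaa   [S ::= d S a]
ddSaa => dddaaa   [S ::= d a]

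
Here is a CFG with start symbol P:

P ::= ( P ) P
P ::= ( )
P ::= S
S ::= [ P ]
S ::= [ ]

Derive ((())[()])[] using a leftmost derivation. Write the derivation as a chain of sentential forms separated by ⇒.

P ⇒ (P)P ⇒ ((P)P)P ⇒ ((())P)P ⇒ ((())S)P ⇒ ((())[P])P ⇒ ((())[()])P ⇒ ((())[()])S ⇒ ((())[()])[]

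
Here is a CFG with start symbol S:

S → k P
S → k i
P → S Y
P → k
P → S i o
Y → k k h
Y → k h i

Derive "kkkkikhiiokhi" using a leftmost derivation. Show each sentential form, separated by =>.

S=>kP=>kSY=>kkPY=>kkSioY=>kkkPioY=>kkkSYioY=>kkkkiYioY=>kkkkikhiioY=>kkkkikhiiokhi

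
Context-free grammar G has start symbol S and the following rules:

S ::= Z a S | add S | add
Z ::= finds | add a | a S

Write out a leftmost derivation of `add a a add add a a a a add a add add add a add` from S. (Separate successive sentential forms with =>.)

S => Z a S => add a a S => add a a add S => add a a add Z a S => add a a add add a a S => add a a add add a a Z a S => add a a add add a a a S a S => add a a add add a a a Z a S a S => add a a add add a a a a S a S a S => add a a add add a a a a add a S a S => add a a add add a a a a add a add S a S => add a a add add a a a a add a add add S a S => add a a add add a a a a add a add add add a S => add a a add add a a a a add a add add add a add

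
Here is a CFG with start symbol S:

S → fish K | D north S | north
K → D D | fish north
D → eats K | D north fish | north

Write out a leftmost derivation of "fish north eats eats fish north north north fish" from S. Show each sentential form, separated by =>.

S => fish K => fish D D => fish north D => fish north D north fish => fish north eats K north fish => fish north eats D D north fish => fish north eats eats K D north fish => fish north eats eats fish north D north fish => fish north eats eats fish north north north fish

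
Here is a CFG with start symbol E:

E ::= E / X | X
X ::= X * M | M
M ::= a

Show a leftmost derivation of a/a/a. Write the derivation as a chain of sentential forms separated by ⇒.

E ⇒ E/X ⇒ E/X/X ⇒ X/X/X ⇒ M/X/X ⇒ a/X/X ⇒ a/M/X ⇒ a/a/X ⇒ a/a/M ⇒ a/a/a

E ⇒ E/X   [E ::= E / X]
E/X ⇒ E/X/X   [E ::= E / X]
E/X/X ⇒ X/X/X   [E ::= X]
X/X/X ⇒ M/X/X   [X ::= M]
M/X/X ⇒ a/X/X   [M ::= a]
a/X/X ⇒ a/M/X   [X ::= M]
a/M/X ⇒ a/a/X   [M ::= a]
a/a/X ⇒ a/a/M   [X ::= M]
a/a/M ⇒ a/a/a   [M ::= a]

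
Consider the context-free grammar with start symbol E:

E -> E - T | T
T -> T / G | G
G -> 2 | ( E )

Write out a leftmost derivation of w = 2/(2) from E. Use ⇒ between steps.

E ⇒ T   [E -> T]
T ⇒ T/G   [T -> T / G]
T/G ⇒ G/G   [T -> G]
G/G ⇒ 2/G   [G -> 2]
2/G ⇒ 2/(E)   [G -> ( E )]
2/(E) ⇒ 2/(T)   [E -> T]
2/(T) ⇒ 2/(G)   [T -> G]
2/(G) ⇒ 2/(2)   [G -> 2]

E ⇒ T ⇒ T/G ⇒ G/G ⇒ 2/G ⇒ 2/(E) ⇒ 2/(T) ⇒ 2/(G) ⇒ 2/(2)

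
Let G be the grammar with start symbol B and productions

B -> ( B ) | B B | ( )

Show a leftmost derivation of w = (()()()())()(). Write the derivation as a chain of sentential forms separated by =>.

B => BB   [B -> B B]
BB => BBB   [B -> B B]
BBB => (B)BB   [B -> ( B )]
(B)BB => (BB)BB   [B -> B B]
(BB)BB => (BBB)BB   [B -> B B]
(BBB)BB => (BBBB)BB   [B -> B B]
(BBBB)BB => (()BBB)BB   [B -> ( )]
(()BBB)BB => (()()BB)BB   [B -> ( )]
(()()BB)BB => (()()()B)BB   [B -> ( )]
(()()()B)BB => (()()()())BB   [B -> ( )]
(()()()())BB => (()()()())()B   [B -> ( )]
(()()()())()B => (()()()())()()   [B -> ( )]

B => BB => BBB => (B)BB => (BB)BB => (BBB)BB => (BBBB)BB => (()BBB)BB => (()()BB)BB => (()()()B)BB => (()()()())BB => (()()()())()B => (()()()())()()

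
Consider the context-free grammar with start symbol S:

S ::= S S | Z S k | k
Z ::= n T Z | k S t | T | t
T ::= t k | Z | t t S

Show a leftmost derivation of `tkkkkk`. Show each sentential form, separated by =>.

S => SS => ZSkS => tSkS => tkkS => tkkSS => tkkkS => tkkkSS => tkkkkS => tkkkkk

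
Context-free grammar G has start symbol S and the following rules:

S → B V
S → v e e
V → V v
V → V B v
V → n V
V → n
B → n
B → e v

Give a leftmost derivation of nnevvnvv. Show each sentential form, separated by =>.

S => BV => nV => nVv => nVBvv => nVBvBvv => nnBvBvv => nnevvBvv => nnevvnvv

S => BV   [S → B V]
BV => nV   [B → n]
nV => nVv   [V → V v]
nVv => nVBvv   [V → V B v]
nVBvv => nVBvBvv   [V → V B v]
nVBvBvv => nnBvBvv   [V → n]
nnBvBvv => nnevvBvv   [B → e v]
nnevvBvv => nnevvnvv   [B → n]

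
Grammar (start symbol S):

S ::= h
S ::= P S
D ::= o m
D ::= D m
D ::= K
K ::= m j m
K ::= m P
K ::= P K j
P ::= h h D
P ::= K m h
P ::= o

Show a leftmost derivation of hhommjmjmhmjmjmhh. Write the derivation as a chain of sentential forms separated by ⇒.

S⇒PS⇒KmhS⇒PKjmhS⇒KmhKjmhS⇒PKjmhKjmhS⇒hhDKjmhKjmhS⇒hhomKjmhKjmhS⇒hhommjmjmhKjmhS⇒hhommjmjmhmjmjmhS⇒hhommjmjmhmjmjmhh

S ⇒ PS   [S ::= P S]
PS ⇒ KmhS   [P ::= K m h]
KmhS ⇒ PKjmhS   [K ::= P K j]
PKjmhS ⇒ KmhKjmhS   [P ::= K m h]
KmhKjmhS ⇒ PKjmhKjmhS   [K ::= P K j]
PKjmhKjmhS ⇒ hhDKjmhKjmhS   [P ::= h h D]
hhDKjmhKjmhS ⇒ hhomKjmhKjmhS   [D ::= o m]
hhomKjmhKjmhS ⇒ hhommjmjmhKjmhS   [K ::= m j m]
hhommjmjmhKjmhS ⇒ hhommjmjmhmjmjmhS   [K ::= m j m]
hhommjmjmhmjmjmhS ⇒ hhommjmjmhmjmjmhh   [S ::= h]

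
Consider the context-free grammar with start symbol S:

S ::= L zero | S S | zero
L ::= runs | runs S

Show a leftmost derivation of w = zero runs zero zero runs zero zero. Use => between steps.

S => S S => S S S => zero S S => zero S S S => zero L zero S S => zero runs S zero S S => zero runs zero zero S S => zero runs zero zero L zero S => zero runs zero zero runs zero S => zero runs zero zero runs zero zero

S => S S   [S ::= S S]
S S => S S S   [S ::= S S]
S S S => zero S S   [S ::= zero]
zero S S => zero S S S   [S ::= S S]
zero S S S => zero L zero S S   [S ::= L zero]
zero L zero S S => zero runs S zero S S   [L ::= runs S]
zero runs S zero S S => zero runs zero zero S S   [S ::= zero]
zero runs zero zero S S => zero runs zero zero L zero S   [S ::= L zero]
zero runs zero zero L zero S => zero runs zero zero runs zero S   [L ::= runs]
zero runs zero zero runs zero S => zero runs zero zero runs zero zero   [S ::= zero]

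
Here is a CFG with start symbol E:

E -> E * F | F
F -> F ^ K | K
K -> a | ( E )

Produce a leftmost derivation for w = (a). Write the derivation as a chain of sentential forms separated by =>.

E => F   [E -> F]
F => K   [F -> K]
K => (E)   [K -> ( E )]
(E) => (F)   [E -> F]
(F) => (K)   [F -> K]
(K) => (a)   [K -> a]

E=>F=>K=>(E)=>(F)=>(K)=>(a)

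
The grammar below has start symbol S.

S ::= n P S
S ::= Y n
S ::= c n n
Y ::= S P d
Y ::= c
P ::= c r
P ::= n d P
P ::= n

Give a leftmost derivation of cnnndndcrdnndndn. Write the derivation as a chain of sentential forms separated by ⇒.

S ⇒ Yn ⇒ SPdn ⇒ YnPdn ⇒ SPdnPdn ⇒ cnnPdnPdn ⇒ cnnndPdnPdn ⇒ cnnndndPdnPdn ⇒ cnnndndcrdnPdn ⇒ cnnndndcrdnndPdn ⇒ cnnndndcrdnndndn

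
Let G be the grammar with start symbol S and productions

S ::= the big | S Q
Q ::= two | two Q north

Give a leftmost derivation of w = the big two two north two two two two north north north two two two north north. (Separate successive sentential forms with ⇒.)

S ⇒ S Q ⇒ S Q Q ⇒ S Q Q Q ⇒ the big Q Q Q ⇒ the big two Q north Q Q ⇒ the big two two north Q Q ⇒ the big two two north two Q north Q ⇒ the big two two north two two Q north north Q ⇒ the big two two north two two two Q north north north Q ⇒ the big two two north two two two two north north north Q ⇒ the big two two north two two two two north north north two Q north ⇒ the big two two north two two two two north north north two two Q north north ⇒ the big two two north two two two two north north north two two two north north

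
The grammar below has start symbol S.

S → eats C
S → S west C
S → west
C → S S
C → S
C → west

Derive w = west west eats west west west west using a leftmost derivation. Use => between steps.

S => S west C => west west C => west west S => west west eats C => west west eats S S => west west eats S west C S => west west eats west west C S => west west eats west west west S => west west eats west west west west

S => S west C   [S → S west C]
S west C => west west C   [S → west]
west west C => west west S   [C → S]
west west S => west west eats C   [S → eats C]
west west eats C => west west eats S S   [C → S S]
west west eats S S => west west eats S west C S   [S → S west C]
west west eats S west C S => west west eats west west C S   [S → west]
west west eats west west C S => west west eats west west west S   [C → west]
west west eats west west west S => west west eats west west west west   [S → west]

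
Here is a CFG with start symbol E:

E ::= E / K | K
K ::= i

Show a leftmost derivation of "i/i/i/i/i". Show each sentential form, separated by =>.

E => E/K => E/K/K => E/K/K/K => E/K/K/K/K => K/K/K/K/K => i/K/K/K/K => i/i/K/K/K => i/i/i/K/K => i/i/i/i/K => i/i/i/i/i

E => E/K   [E ::= E / K]
E/K => E/K/K   [E ::= E / K]
E/K/K => E/K/K/K   [E ::= E / K]
E/K/K/K => E/K/K/K/K   [E ::= E / K]
E/K/K/K/K => K/K/K/K/K   [E ::= K]
K/K/K/K/K => i/K/K/K/K   [K ::= i]
i/K/K/K/K => i/i/K/K/K   [K ::= i]
i/i/K/K/K => i/i/i/K/K   [K ::= i]
i/i/i/K/K => i/i/i/i/K   [K ::= i]
i/i/i/i/K => i/i/i/i/i   [K ::= i]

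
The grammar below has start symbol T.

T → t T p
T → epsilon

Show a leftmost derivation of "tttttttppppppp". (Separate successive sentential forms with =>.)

T => tTp => ttTpp => tttTppp => ttttTpppp => tttttTppppp => ttttttTpppppp => tttttttTppppppp => tttttttppppppp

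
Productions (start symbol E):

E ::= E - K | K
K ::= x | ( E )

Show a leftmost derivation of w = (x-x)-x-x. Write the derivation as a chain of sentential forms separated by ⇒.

E ⇒ E-K ⇒ E-K-K ⇒ K-K-K ⇒ (E)-K-K ⇒ (E-K)-K-K ⇒ (K-K)-K-K ⇒ (x-K)-K-K ⇒ (x-x)-K-K ⇒ (x-x)-x-K ⇒ (x-x)-x-x

E ⇒ E-K   [E ::= E - K]
E-K ⇒ E-K-K   [E ::= E - K]
E-K-K ⇒ K-K-K   [E ::= K]
K-K-K ⇒ (E)-K-K   [K ::= ( E )]
(E)-K-K ⇒ (E-K)-K-K   [E ::= E - K]
(E-K)-K-K ⇒ (K-K)-K-K   [E ::= K]
(K-K)-K-K ⇒ (x-K)-K-K   [K ::= x]
(x-K)-K-K ⇒ (x-x)-K-K   [K ::= x]
(x-x)-K-K ⇒ (x-x)-x-K   [K ::= x]
(x-x)-x-K ⇒ (x-x)-x-x   [K ::= x]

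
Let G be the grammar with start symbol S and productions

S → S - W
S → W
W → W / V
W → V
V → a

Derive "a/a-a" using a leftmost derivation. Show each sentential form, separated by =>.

S => S-W => W-W => W/V-W => V/V-W => a/V-W => a/a-W => a/a-V => a/a-a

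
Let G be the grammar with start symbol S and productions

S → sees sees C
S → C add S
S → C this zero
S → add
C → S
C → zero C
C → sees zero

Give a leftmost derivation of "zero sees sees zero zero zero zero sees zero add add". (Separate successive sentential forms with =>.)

S => C add S => zero C add S => zero S add S => zero sees sees C add S => zero sees sees zero C add S => zero sees sees zero zero C add S => zero sees sees zero zero zero C add S => zero sees sees zero zero zero zero C add S => zero sees sees zero zero zero zero sees zero add S => zero sees sees zero zero zero zero sees zero add add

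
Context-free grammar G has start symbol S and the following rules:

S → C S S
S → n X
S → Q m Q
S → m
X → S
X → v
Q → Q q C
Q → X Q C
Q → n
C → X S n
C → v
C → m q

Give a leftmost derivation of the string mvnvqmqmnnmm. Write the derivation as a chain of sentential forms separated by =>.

S => CSS => XSnSS => SSnSS => mSnSS => mQmQnSS => mQqCmQnSS => mXQCqCmQnSS => mvQCqCmQnSS => mvnCqCmQnSS => mvnvqCmQnSS => mvnvqmqmQnSS => mvnvqmqmnnSS => mvnvqmqmnnmS => mvnvqmqmnnmm

S => CSS   [S → C S S]
CSS => XSnSS   [C → X S n]
XSnSS => SSnSS   [X → S]
SSnSS => mSnSS   [S → m]
mSnSS => mQmQnSS   [S → Q m Q]
mQmQnSS => mQqCmQnSS   [Q → Q q C]
mQqCmQnSS => mXQCqCmQnSS   [Q → X Q C]
mXQCqCmQnSS => mvQCqCmQnSS   [X → v]
mvQCqCmQnSS => mvnCqCmQnSS   [Q → n]
mvnCqCmQnSS => mvnvqCmQnSS   [C → v]
mvnvqCmQnSS => mvnvqmqmQnSS   [C → m q]
mvnvqmqmQnSS => mvnvqmqmnnSS   [Q → n]
mvnvqmqmnnSS => mvnvqmqmnnmS   [S → m]
mvnvqmqmnnmS => mvnvqmqmnnmm   [S → m]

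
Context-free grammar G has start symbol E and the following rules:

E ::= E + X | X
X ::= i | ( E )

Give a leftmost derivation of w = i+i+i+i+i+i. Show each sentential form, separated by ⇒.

E ⇒ E+X   [E ::= E + X]
E+X ⇒ E+X+X   [E ::= E + X]
E+X+X ⇒ E+X+X+X   [E ::= E + X]
E+X+X+X ⇒ E+X+X+X+X   [E ::= E + X]
E+X+X+X+X ⇒ E+X+X+X+X+X   [E ::= E + X]
E+X+X+X+X+X ⇒ X+X+X+X+X+X   [E ::= X]
X+X+X+X+X+X ⇒ i+X+X+X+X+X   [X ::= i]
i+X+X+X+X+X ⇒ i+i+X+X+X+X   [X ::= i]
i+i+X+X+X+X ⇒ i+i+i+X+X+X   [X ::= i]
i+i+i+X+X+X ⇒ i+i+i+i+X+X   [X ::= i]
i+i+i+i+X+X ⇒ i+i+i+i+i+X   [X ::= i]
i+i+i+i+i+X ⇒ i+i+i+i+i+i   [X ::= i]

E ⇒ E+X ⇒ E+X+X ⇒ E+X+X+X ⇒ E+X+X+X+X ⇒ E+X+X+X+X+X ⇒ X+X+X+X+X+X ⇒ i+X+X+X+X+X ⇒ i+i+X+X+X+X ⇒ i+i+i+X+X+X ⇒ i+i+i+i+X+X ⇒ i+i+i+i+i+X ⇒ i+i+i+i+i+i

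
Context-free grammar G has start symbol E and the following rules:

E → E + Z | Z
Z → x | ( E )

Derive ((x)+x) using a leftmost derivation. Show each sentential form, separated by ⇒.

E ⇒ Z   [E → Z]
Z ⇒ (E)   [Z → ( E )]
(E) ⇒ (E+Z)   [E → E + Z]
(E+Z) ⇒ (Z+Z)   [E → Z]
(Z+Z) ⇒ ((E)+Z)   [Z → ( E )]
((E)+Z) ⇒ ((Z)+Z)   [E → Z]
((Z)+Z) ⇒ ((x)+Z)   [Z → x]
((x)+Z) ⇒ ((x)+x)   [Z → x]

E ⇒ Z ⇒ (E) ⇒ (E+Z) ⇒ (Z+Z) ⇒ ((E)+Z) ⇒ ((Z)+Z) ⇒ ((x)+Z) ⇒ ((x)+x)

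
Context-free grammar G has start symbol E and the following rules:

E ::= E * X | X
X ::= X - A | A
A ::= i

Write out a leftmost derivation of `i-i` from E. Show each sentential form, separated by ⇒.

E ⇒ X ⇒ X-A ⇒ A-A ⇒ i-A ⇒ i-i

E ⇒ X   [E ::= X]
X ⇒ X-A   [X ::= X - A]
X-A ⇒ A-A   [X ::= A]
A-A ⇒ i-A   [A ::= i]
i-A ⇒ i-i   [A ::= i]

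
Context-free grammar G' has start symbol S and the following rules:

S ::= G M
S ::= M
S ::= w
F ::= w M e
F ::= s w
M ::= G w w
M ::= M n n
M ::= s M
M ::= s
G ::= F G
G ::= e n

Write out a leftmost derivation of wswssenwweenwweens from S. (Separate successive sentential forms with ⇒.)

S ⇒ GM ⇒ FGM ⇒ wMeGM ⇒ wsMeGM ⇒ wsGwweGM ⇒ wsFGwweGM ⇒ wswMeGwweGM ⇒ wswsMeGwweGM ⇒ wswssMeGwweGM ⇒ wswssGwweGwweGM ⇒ wswssenwweGwweGM ⇒ wswssenwweenwweGM ⇒ wswssenwweenwweenM ⇒ wswssenwweenwweens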